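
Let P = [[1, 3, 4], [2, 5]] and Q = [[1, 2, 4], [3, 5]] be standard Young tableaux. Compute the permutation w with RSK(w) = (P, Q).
Reverse the RSK construction: for i from n down to 1, find the cell of Q containing i, remove the entry at that cell from P, and reverse-bump it up through P; the value ejected from row 1 is w(i).

Step i=5: Q has 5 at row 2, column 2; remove 5 from row 2 of P and reverse-bump: 5 enters row 1 and ejects 4. So w(5) = 4. P is now [[1, 3, 5], [2]].
Step i=4: Q has 4 at row 1, column 3; remove that cell from P, ejecting 5. So w(4) = 5. P is now [[1, 3], [2]].
Step i=3: Q has 3 at row 2, column 1; remove 2 from row 2 of P and reverse-bump: 2 enters row 1 and ejects 1. So w(3) = 1. P is now [[2, 3]].
Step i=2: Q has 2 at row 1, column 2; remove that cell from P, ejecting 3. So w(2) = 3. P is now [[2]].
Step i=1: Q has 1 at row 1, column 1; remove that cell from P, ejecting 2. So w(1) = 2. P is now [].

So w = 2 3 1 5 4.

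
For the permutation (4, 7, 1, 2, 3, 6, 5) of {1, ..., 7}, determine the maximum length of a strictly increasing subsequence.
4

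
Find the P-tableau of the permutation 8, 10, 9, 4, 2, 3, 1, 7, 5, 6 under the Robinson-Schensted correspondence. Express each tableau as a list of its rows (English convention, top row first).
Insert 8: appended to row 1. P = [[8]].
Insert 10: appended to row 1. P = [[8, 10]].
Insert 9: 9 bumps 10 from row 1; 10 starts row 2. P = [[8, 9], [10]].
Insert 4: 4 bumps 8 from row 1; 8 bumps 10 from row 2; 10 starts row 3. P = [[4, 9], [8], [10]].
Insert 2: 2 bumps 4 from row 1; 4 bumps 8 from row 2; 8 bumps 10 from row 3; 10 starts row 4. P = [[2, 9], [4], [8], [10]].
Insert 3: 3 bumps 9 from row 1; 9 appends to row 2. P = [[2, 3], [4, 9], [8], [10]].
Insert 1: 1 bumps 2 from row 1; 2 bumps 4 from row 2; 4 bumps 8 from row 3; 8 bumps 10 from row 4; 10 starts row 5. P = [[1, 3], [2, 9], [4], [8], [10]].
Insert 7: appended to row 1. P = [[1, 3, 7], [2, 9], [4], [8], [10]].
Insert 5: 5 bumps 7 from row 1; 7 bumps 9 from row 2; 9 appends to row 3. P = [[1, 3, 5], [2, 7], [4, 9], [8], [10]].
Insert 6: appended to row 1. P = [[1, 3, 5, 6], [2, 7], [4, 9], [8], [10]].

So P = [[1, 3, 5, 6], [2, 7], [4, 9], [8], [10]].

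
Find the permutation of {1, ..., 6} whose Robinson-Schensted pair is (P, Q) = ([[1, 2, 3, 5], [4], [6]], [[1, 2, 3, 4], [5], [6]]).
Reverse the RSK construction: for i from n down to 1, find the cell of Q containing i, remove the entry at that cell from P, and reverse-bump it up through P; the value ejected from row 1 is w(i).

Step i=6: Q has 6 at row 3, column 1; remove 6 from row 3 of P and reverse-bump: 6 enters row 2 and ejects 4; 4 enters row 1 and ejects 3. So w(6) = 3. P is now [[1, 2, 4, 5], [6]].
Step i=5: Q has 5 at row 2, column 1; remove 6 from row 2 of P and reverse-bump: 6 enters row 1 and ejects 5. So w(5) = 5. P is now [[1, 2, 4, 6]].
Step i=4: Q has 4 at row 1, column 4; remove that cell from P, ejecting 6. So w(4) = 6. P is now [[1, 2, 4]].
Step i=3: Q has 3 at row 1, column 3; remove that cell from P, ejecting 4. So w(3) = 4. P is now [[1, 2]].
Step i=2: Q has 2 at row 1, column 2; remove that cell from P, ejecting 2. So w(2) = 2. P is now [[1]].
Step i=1: Q has 1 at row 1, column 1; remove that cell from P, ejecting 1. So w(1) = 1. P is now [].

So w = 1 2 4 6 5 3.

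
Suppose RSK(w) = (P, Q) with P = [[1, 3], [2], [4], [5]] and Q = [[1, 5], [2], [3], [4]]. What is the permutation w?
5 4 2 1 3

Reverse RSK: for i = n, n-1, ..., 1, locate i in Q, remove the corresponding corner cell from P, and reverse-bump its entry up through P; the value ejected from row 1 is w(i).

So w = 5 4 2 1 3.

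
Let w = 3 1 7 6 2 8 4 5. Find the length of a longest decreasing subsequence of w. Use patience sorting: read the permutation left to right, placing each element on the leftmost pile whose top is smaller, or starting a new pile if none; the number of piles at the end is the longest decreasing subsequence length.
3: new pile. tops = [3]
1: new pile. tops = [3, 1]
7: onto pile 1 (replacing 3). tops = [7, 1]
6: onto pile 2 (replacing 1). tops = [7, 6]
2: new pile. tops = [7, 6, 2]
8: onto pile 1 (replacing 7). tops = [8, 6, 2]
4: onto pile 3 (replacing 2). tops = [8, 6, 4]
5: onto pile 3 (replacing 4). tops = [8, 6, 5]

3 piles, so the longest decreasing subsequence has length 3.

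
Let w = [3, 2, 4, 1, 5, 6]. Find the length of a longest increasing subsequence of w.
4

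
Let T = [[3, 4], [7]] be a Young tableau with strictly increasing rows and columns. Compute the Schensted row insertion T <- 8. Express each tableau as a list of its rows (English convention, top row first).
8 is larger than every entry of row 1, so it is appended to row 1. The new tableau is [[3, 4, 8], [7]].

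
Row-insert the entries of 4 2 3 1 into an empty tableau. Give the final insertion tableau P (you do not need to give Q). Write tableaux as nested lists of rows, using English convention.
Insert 4: appended to row 1. P = [[4]].
Insert 2: 2 bumps 4 from row 1; 4 starts row 2. P = [[2], [4]].
Insert 3: appended to row 1. P = [[2, 3], [4]].
Insert 1: 1 bumps 2 from row 1; 2 bumps 4 from row 2; 4 starts row 3. P = [[1, 3], [2], [4]].

So P = [[1, 3], [2], [4]].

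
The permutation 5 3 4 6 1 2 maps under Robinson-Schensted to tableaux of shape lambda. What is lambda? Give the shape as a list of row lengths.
Row-insert each entry into an empty tableau.

After inserting 5: P = [[5]].
After inserting 3: P = [[3], [5]].
After inserting 4: P = [[3, 4], [5]].
After inserting 6: P = [[3, 4, 6], [5]].
After inserting 1: P = [[1, 4, 6], [3], [5]].
After inserting 2: P = [[1, 2, 6], [3, 4], [5]].

The final insertion tableau P = [[1, 2, 6], [3, 4], [5]] has shape [3, 2, 1].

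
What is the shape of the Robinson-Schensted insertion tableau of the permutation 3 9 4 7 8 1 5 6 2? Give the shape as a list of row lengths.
Row-insert each entry into an empty tableau.

After inserting 3: P = [[3]].
After inserting 9: P = [[3, 9]].
After inserting 4: P = [[3, 4], [9]].
After inserting 7: P = [[3, 4, 7], [9]].
After inserting 8: P = [[3, 4, 7, 8], [9]].
After inserting 1: P = [[1, 4, 7, 8], [3], [9]].
After inserting 5: P = [[1, 4, 5, 8], [3, 7], [9]].
After inserting 6: P = [[1, 4, 5, 6], [3, 7, 8], [9]].
After inserting 2: P = [[1, 2, 5, 6], [3, 4, 8], [7], [9]].

The final insertion tableau P = [[1, 2, 5, 6], [3, 4, 8], [7], [9]] has shape [4, 3, 1, 1].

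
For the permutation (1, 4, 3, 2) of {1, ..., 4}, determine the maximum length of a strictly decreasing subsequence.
3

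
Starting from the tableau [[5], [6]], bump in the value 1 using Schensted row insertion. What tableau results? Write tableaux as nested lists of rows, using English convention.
[[1], [5], [6]]

In row 1, 1 replaces 5 (the leftmost entry greater than 1); 5 is bumped to row 2. In row 2, 5 replaces 6 (the leftmost entry greater than 5); 6 is bumped to row 3. 6 starts a new row 3. The new tableau is [[1], [5], [6]].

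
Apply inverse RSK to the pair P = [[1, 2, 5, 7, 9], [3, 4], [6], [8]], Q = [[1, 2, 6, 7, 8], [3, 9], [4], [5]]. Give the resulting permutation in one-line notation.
3 8 6 4 1 5 7 9 2

Reverse the RSK construction: for i from n down to 1, find the cell of Q containing i, remove the entry at that cell from P, and reverse-bump it up through P; the value ejected from row 1 is w(i).

Step i=9: Q has 9 at row 2, column 2; remove 4 from row 2 of P and reverse-bump: 4 enters row 1 and ejects 2. So w(9) = 2. P is now [[1, 4, 5, 7, 9], [3], [6], [8]].
Step i=8: Q has 8 at row 1, column 5; remove that cell from P, ejecting 9. So w(8) = 9. P is now [[1, 4, 5, 7], [3], [6], [8]].
Step i=7: Q has 7 at row 1, column 4; remove that cell from P, ejecting 7. So w(7) = 7. P is now [[1, 4, 5], [3], [6], [8]].
Step i=6: Q has 6 at row 1, column 3; remove that cell from P, ejecting 5. So w(6) = 5. P is now [[1, 4], [3], [6], [8]].
Step i=5: Q has 5 at row 4, column 1; remove 8 from row 4 of P and reverse-bump: 8 enters row 3 and ejects 6; 6 enters row 2 and ejects 3; 3 enters row 1 and ejects 1. So w(5) = 1. P is now [[3, 4], [6], [8]].
Step i=4: Q has 4 at row 3, column 1; remove 8 from row 3 of P and reverse-bump: 8 enters row 2 and ejects 6; 6 enters row 1 and ejects 4. So w(4) = 4. P is now [[3, 6], [8]].
Step i=3: Q has 3 at row 2, column 1; remove 8 from row 2 of P and reverse-bump: 8 enters row 1 and ejects 6. So w(3) = 6. P is now [[3, 8]].
Step i=2: Q has 2 at row 1, column 2; remove that cell from P, ejecting 8. So w(2) = 8. P is now [[3]].
Step i=1: Q has 1 at row 1, column 1; remove that cell from P, ejecting 3. So w(1) = 3. P is now [].

So w = 3 8 6 4 1 5 7 9 2.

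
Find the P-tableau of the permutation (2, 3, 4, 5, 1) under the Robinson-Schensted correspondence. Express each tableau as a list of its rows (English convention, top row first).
P = [[1, 3, 4, 5], [2]]

After inserting 2: P = [[2]].
After inserting 3: P = [[2, 3]].
After inserting 4: P = [[2, 3, 4]].
After inserting 5: P = [[2, 3, 4, 5]].
After inserting 1: P = [[1, 3, 4, 5], [2]].

So P = [[1, 3, 4, 5], [2]].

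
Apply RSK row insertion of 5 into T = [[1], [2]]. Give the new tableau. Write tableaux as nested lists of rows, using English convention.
5 is larger than every entry of row 1, so it is appended to row 1. The new tableau is [[1, 5], [2]].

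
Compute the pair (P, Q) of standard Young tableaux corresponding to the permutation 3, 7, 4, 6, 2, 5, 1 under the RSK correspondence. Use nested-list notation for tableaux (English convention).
P = [[1, 4, 5], [2, 6], [3], [7]], Q = [[1, 2, 4], [3, 6], [5], [7]]

Insert each entry of the permutation into P by Schensted row insertion, recording in Q the position of each new cell.

Insert 3: appended to row 1. P = [[3]].
Insert 7: appended to row 1. P = [[3, 7]].
Insert 4: 4 bumps 7 from row 1; 7 starts row 2. P = [[3, 4], [7]].
Insert 6: appended to row 1. P = [[3, 4, 6], [7]].
Insert 2: 2 bumps 3 from row 1; 3 bumps 7 from row 2; 7 starts row 3. P = [[2, 4, 6], [3], [7]].
Insert 5: 5 bumps 6 from row 1; 6 appends to row 2. P = [[2, 4, 5], [3, 6], [7]].
Insert 1: 1 bumps 2 from row 1; 2 bumps 3 from row 2; 3 bumps 7 from row 3; 7 starts row 4. P = [[1, 4, 5], [2, 6], [3], [7]].

So P = [[1, 4, 5], [2, 6], [3], [7]], Q = [[1, 2, 4], [3, 6], [5], [7]].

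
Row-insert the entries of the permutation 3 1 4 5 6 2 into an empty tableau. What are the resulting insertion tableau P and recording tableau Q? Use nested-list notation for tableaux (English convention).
P = [[1, 2, 5, 6], [3, 4]], Q = [[1, 3, 4, 5], [2, 6]]

Insert each entry of the permutation into P by Schensted row insertion, recording in Q the position of each new cell.

Insert 3: appended to row 1. P = [[3]].
Insert 1: 1 bumps 3 from row 1; 3 starts row 2. P = [[1], [3]].
Insert 4: appended to row 1. P = [[1, 4], [3]].
Insert 5: appended to row 1. P = [[1, 4, 5], [3]].
Insert 6: appended to row 1. P = [[1, 4, 5, 6], [3]].
Insert 2: 2 bumps 4 from row 1; 4 appends to row 2. P = [[1, 2, 5, 6], [3, 4]].

So P = [[1, 2, 5, 6], [3, 4]], Q = [[1, 3, 4, 5], [2, 6]].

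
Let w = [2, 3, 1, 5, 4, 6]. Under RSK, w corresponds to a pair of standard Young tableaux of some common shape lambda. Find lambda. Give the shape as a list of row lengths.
[4, 2]

Row-insert each entry into an empty tableau.

After inserting 2: P = [[2]].
After inserting 3: P = [[2, 3]].
After inserting 1: P = [[1, 3], [2]].
After inserting 5: P = [[1, 3, 5], [2]].
After inserting 4: P = [[1, 3, 4], [2, 5]].
After inserting 6: P = [[1, 3, 4, 6], [2, 5]].

The final insertion tableau P = [[1, 3, 4, 6], [2, 5]] has shape [4, 2].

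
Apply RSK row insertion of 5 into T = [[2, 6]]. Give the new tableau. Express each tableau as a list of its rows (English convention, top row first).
In row 1, 5 replaces 6 (the leftmost entry greater than 5); 6 is bumped to row 2. 6 starts a new row 2. The new tableau is [[2, 5], [6]].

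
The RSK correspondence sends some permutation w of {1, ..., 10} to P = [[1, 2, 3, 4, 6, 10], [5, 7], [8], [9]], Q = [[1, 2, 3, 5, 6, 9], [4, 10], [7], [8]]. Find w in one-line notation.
Reverse the RSK construction: for i from n down to 1, find the cell of Q containing i, remove the entry at that cell from P, and reverse-bump it up through P; the value ejected from row 1 is w(i).

Step i=10: Q has 10 at row 2, column 2; remove 7 from row 2 of P and reverse-bump: 7 enters row 1 and ejects 6. So w(10) = 6. P is now [[1, 2, 3, 4, 7, 10], [5], [8], [9]].
Step i=9: Q has 9 at row 1, column 6; remove that cell from P, ejecting 10. So w(9) = 10. P is now [[1, 2, 3, 4, 7], [5], [8], [9]].
Step i=8: Q has 8 at row 4, column 1; remove 9 from row 4 of P and reverse-bump: 9 enters row 3 and ejects 8; 8 enters row 2 and ejects 5; 5 enters row 1 and ejects 4. So w(8) = 4. P is now [[1, 2, 3, 5, 7], [8], [9]].
Step i=7: Q has 7 at row 3, column 1; remove 9 from row 3 of P and reverse-bump: 9 enters row 2 and ejects 8; 8 enters row 1 and ejects 7. So w(7) = 7. P is now [[1, 2, 3, 5, 8], [9]].
Step i=6: Q has 6 at row 1, column 5; remove that cell from P, ejecting 8. So w(6) = 8. P is now [[1, 2, 3, 5], [9]].
Step i=5: Q has 5 at row 1, column 4; remove that cell from P, ejecting 5. So w(5) = 5. P is now [[1, 2, 3], [9]].
Step i=4: Q has 4 at row 2, column 1; remove 9 from row 2 of P and reverse-bump: 9 enters row 1 and ejects 3. So w(4) = 3. P is now [[1, 2, 9]].
Step i=3: Q has 3 at row 1, column 3; remove that cell from P, ejecting 9. So w(3) = 9. P is now [[1, 2]].
Step i=2: Q has 2 at row 1, column 2; remove that cell from P, ejecting 2. So w(2) = 2. P is now [[1]].
Step i=1: Q has 1 at row 1, column 1; remove that cell from P, ejecting 1. So w(1) = 1. P is now [].

So w = 1 2 9 3 5 8 7 4 10 6.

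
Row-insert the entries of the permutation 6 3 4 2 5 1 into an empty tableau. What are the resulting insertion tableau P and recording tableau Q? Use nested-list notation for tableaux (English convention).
P = [[1, 4, 5], [2], [3], [6]], Q = [[1, 3, 5], [2], [4], [6]]

Insert each entry of the permutation into P by Schensted row insertion, recording in Q the position of each new cell.

Insert 6: appended to row 1. P = [[6]], Q = [[1]].
Insert 3: 3 bumps 6 from row 1; 6 starts row 2. P = [[3], [6]], Q = [[1], [2]].
Insert 4: appended to row 1. P = [[3, 4], [6]], Q = [[1, 3], [2]].
Insert 2: 2 bumps 3 from row 1; 3 bumps 6 from row 2; 6 starts row 3. P = [[2, 4], [3], [6]], Q = [[1, 3], [2], [4]].
Insert 5: appended to row 1. P = [[2, 4, 5], [3], [6]], Q = [[1, 3, 5], [2], [4]].
Insert 1: 1 bumps 2 from row 1; 2 bumps 3 from row 2; 3 bumps 6 from row 3; 6 starts row 4. P = [[1, 4, 5], [2], [3], [6]], Q = [[1, 3, 5], [2], [4], [6]].

So P = [[1, 4, 5], [2], [3], [6]], Q = [[1, 3, 5], [2], [4], [6]].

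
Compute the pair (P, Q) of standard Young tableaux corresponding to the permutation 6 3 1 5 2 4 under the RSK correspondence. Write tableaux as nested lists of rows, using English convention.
Insert each entry of the permutation into P by Schensted row insertion, recording in Q the position of each new cell.

Insert 6: appended to row 1. P = [[6]].
Insert 3: 3 bumps 6 from row 1; 6 starts row 2. P = [[3], [6]].
Insert 1: 1 bumps 3 from row 1; 3 bumps 6 from row 2; 6 starts row 3. P = [[1], [3], [6]].
Insert 5: appended to row 1. P = [[1, 5], [3], [6]].
Insert 2: 2 bumps 5 from row 1; 5 appends to row 2. P = [[1, 2], [3, 5], [6]].
Insert 4: appended to row 1. P = [[1, 2, 4], [3, 5], [6]].

So P = [[1, 2, 4], [3, 5], [6]], Q = [[1, 4, 6], [2, 5], [3]].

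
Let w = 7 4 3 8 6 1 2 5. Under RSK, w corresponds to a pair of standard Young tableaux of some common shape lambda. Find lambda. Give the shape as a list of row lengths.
Row-insert each entry into an empty tableau.

After inserting 7: P = [[7]].
After inserting 4: P = [[4], [7]].
After inserting 3: P = [[3], [4], [7]].
After inserting 8: P = [[3, 8], [4], [7]].
After inserting 6: P = [[3, 6], [4, 8], [7]].
After inserting 1: P = [[1, 6], [3, 8], [4], [7]].
After inserting 2: P = [[1, 2], [3, 6], [4, 8], [7]].
After inserting 5: P = [[1, 2, 5], [3, 6], [4, 8], [7]].

The final insertion tableau P = [[1, 2, 5], [3, 6], [4, 8], [7]] has shape [3, 2, 2, 1].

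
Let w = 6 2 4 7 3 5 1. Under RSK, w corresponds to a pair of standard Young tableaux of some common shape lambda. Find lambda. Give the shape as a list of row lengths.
[3, 2, 1, 1]

Row-insert each entry into an empty tableau.

After inserting 6: P = [[6]].
After inserting 2: P = [[2], [6]].
After inserting 4: P = [[2, 4], [6]].
After inserting 7: P = [[2, 4, 7], [6]].
After inserting 3: P = [[2, 3, 7], [4], [6]].
After inserting 5: P = [[2, 3, 5], [4, 7], [6]].
After inserting 1: P = [[1, 3, 5], [2, 7], [4], [6]].

The final insertion tableau P = [[1, 3, 5], [2, 7], [4], [6]] has shape [3, 2, 1, 1].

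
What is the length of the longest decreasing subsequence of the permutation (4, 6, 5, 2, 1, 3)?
4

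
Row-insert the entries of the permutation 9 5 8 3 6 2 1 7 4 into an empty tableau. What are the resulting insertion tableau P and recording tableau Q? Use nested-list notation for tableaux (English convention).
P = [[1, 4, 7], [2, 6], [3, 8], [5], [9]], Q = [[1, 3, 8], [2, 5], [4, 9], [6], [7]]

Insert each entry of the permutation into P by Schensted row insertion, recording in Q the position of each new cell.

After inserting 9: P = [[9]].
After inserting 5: P = [[5], [9]].
After inserting 8: P = [[5, 8], [9]].
After inserting 3: P = [[3, 8], [5], [9]].
After inserting 6: P = [[3, 6], [5, 8], [9]].
After inserting 2: P = [[2, 6], [3, 8], [5], [9]].
After inserting 1: P = [[1, 6], [2, 8], [3], [5], [9]].
After inserting 7: P = [[1, 6, 7], [2, 8], [3], [5], [9]].
After inserting 4: P = [[1, 4, 7], [2, 6], [3, 8], [5], [9]].

So P = [[1, 4, 7], [2, 6], [3, 8], [5], [9]], Q = [[1, 3, 8], [2, 5], [4, 9], [6], [7]].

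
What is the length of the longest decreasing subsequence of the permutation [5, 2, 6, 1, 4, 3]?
3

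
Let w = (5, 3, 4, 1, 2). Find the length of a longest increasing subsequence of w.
2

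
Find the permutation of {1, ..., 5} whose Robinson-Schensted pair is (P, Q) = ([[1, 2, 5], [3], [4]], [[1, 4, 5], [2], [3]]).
Reverse the RSK construction: for i from n down to 1, find the cell of Q containing i, remove the entry at that cell from P, and reverse-bump it up through P; the value ejected from row 1 is w(i).

Step i=5: Q has 5 at row 1, column 3; remove that cell from P, ejecting 5. So w(5) = 5. P is now [[1, 2], [3], [4]].
Step i=4: Q has 4 at row 1, column 2; remove that cell from P, ejecting 2. So w(4) = 2. P is now [[1], [3], [4]].
Step i=3: Q has 3 at row 3, column 1; remove 4 from row 3 of P and reverse-bump: 4 enters row 2 and ejects 3; 3 enters row 1 and ejects 1. So w(3) = 1. P is now [[3], [4]].
Step i=2: Q has 2 at row 2, column 1; remove 4 from row 2 of P and reverse-bump: 4 enters row 1 and ejects 3. So w(2) = 3. P is now [[4]].
Step i=1: Q has 1 at row 1, column 1; remove that cell from P, ejecting 4. So w(1) = 4. P is now [].

So w = 4 3 1 2 5.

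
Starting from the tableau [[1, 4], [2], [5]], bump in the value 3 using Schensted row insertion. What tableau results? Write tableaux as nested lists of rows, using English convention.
[[1, 3], [2, 4], [5]]

In row 1, 3 replaces 4 (the leftmost entry greater than 3); 4 is bumped to row 2. 4 is appended to row 2. The new tableau is [[1, 3], [2, 4], [5]].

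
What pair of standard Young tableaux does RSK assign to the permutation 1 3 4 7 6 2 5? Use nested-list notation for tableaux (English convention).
P = [[1, 2, 4, 5], [3, 6], [7]], Q = [[1, 2, 3, 4], [5, 7], [6]]

Insert each entry of the permutation into P by Schensted row insertion, recording in Q the position of each new cell.

Insert 1: appended to row 1. P = [[1]].
Insert 3: appended to row 1. P = [[1, 3]].
Insert 4: appended to row 1. P = [[1, 3, 4]].
Insert 7: appended to row 1. P = [[1, 3, 4, 7]].
Insert 6: 6 bumps 7 from row 1; 7 starts row 2. P = [[1, 3, 4, 6], [7]].
Insert 2: 2 bumps 3 from row 1; 3 bumps 7 from row 2; 7 starts row 3. P = [[1, 2, 4, 6], [3], [7]].
Insert 5: 5 bumps 6 from row 1; 6 appends to row 2. P = [[1, 2, 4, 5], [3, 6], [7]].

So P = [[1, 2, 4, 5], [3, 6], [7]], Q = [[1, 2, 3, 4], [5, 7], [6]].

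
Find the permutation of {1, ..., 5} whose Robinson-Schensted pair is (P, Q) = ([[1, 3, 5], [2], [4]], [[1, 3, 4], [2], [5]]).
4 2 3 5 1

Reverse the RSK construction: for i from n down to 1, find the cell of Q containing i, remove the entry at that cell from P, and reverse-bump it up through P; the value ejected from row 1 is w(i).

Step i=5: Q has 5 at row 3, column 1; remove 4 from row 3 of P and reverse-bump: 4 enters row 2 and ejects 2; 2 enters row 1 and ejects 1. So w(5) = 1. P is now [[2, 3, 5], [4]].
Step i=4: Q has 4 at row 1, column 3; remove that cell from P, ejecting 5. So w(4) = 5. P is now [[2, 3], [4]].
Step i=3: Q has 3 at row 1, column 2; remove that cell from P, ejecting 3. So w(3) = 3. P is now [[2], [4]].
Step i=2: Q has 2 at row 2, column 1; remove 4 from row 2 of P and reverse-bump: 4 enters row 1 and ejects 2. So w(2) = 2. P is now [[4]].
Step i=1: Q has 1 at row 1, column 1; remove that cell from P, ejecting 4. So w(1) = 4. P is now [].

So w = 4 2 3 5 1.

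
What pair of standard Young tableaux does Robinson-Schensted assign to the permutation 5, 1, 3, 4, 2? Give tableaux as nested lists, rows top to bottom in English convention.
P = [[1, 2, 4], [3], [5]], Q = [[1, 3, 4], [2], [5]]

Insert each entry of the permutation into P by Schensted row insertion, recording in Q the position of each new cell.

Insert 5: appended to row 1. P = [[5]].
Insert 1: 1 bumps 5 from row 1; 5 starts row 2. P = [[1], [5]].
Insert 3: appended to row 1. P = [[1, 3], [5]].
Insert 4: appended to row 1. P = [[1, 3, 4], [5]].
Insert 2: 2 bumps 3 from row 1; 3 bumps 5 from row 2; 5 starts row 3. P = [[1, 2, 4], [3], [5]].

So P = [[1, 2, 4], [3], [5]], Q = [[1, 3, 4], [2], [5]].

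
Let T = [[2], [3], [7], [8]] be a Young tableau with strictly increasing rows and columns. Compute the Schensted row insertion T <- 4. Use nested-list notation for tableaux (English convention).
4 is larger than every entry of row 1, so it is appended to row 1. The new tableau is [[2, 4], [3], [7], [8]].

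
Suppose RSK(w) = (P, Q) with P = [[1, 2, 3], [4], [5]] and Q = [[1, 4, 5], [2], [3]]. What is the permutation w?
5 4 1 2 3

Reverse the RSK construction: for i from n down to 1, find the cell of Q containing i, remove the entry at that cell from P, and reverse-bump it up through P; the value ejected from row 1 is w(i).

Step i=5: Q has 5 at row 1, column 3; remove that cell from P, ejecting 3. So w(5) = 3. P is now [[1, 2], [4], [5]].
Step i=4: Q has 4 at row 1, column 2; remove that cell from P, ejecting 2. So w(4) = 2. P is now [[1], [4], [5]].
Step i=3: Q has 3 at row 3, column 1; remove 5 from row 3 of P and reverse-bump: 5 enters row 2 and ejects 4; 4 enters row 1 and ejects 1. So w(3) = 1. P is now [[4], [5]].
Step i=2: Q has 2 at row 2, column 1; remove 5 from row 2 of P and reverse-bump: 5 enters row 1 and ejects 4. So w(2) = 4. P is now [[5]].
Step i=1: Q has 1 at row 1, column 1; remove that cell from P, ejecting 5. So w(1) = 5. P is now [].

So w = 5 4 1 2 3.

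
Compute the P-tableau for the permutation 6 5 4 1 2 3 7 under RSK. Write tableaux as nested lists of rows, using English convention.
P = [[1, 2, 3, 7], [4], [5], [6]]

After inserting 6: P = [[6]].
After inserting 5: P = [[5], [6]].
After inserting 4: P = [[4], [5], [6]].
After inserting 1: P = [[1], [4], [5], [6]].
After inserting 2: P = [[1, 2], [4], [5], [6]].
After inserting 3: P = [[1, 2, 3], [4], [5], [6]].
After inserting 7: P = [[1, 2, 3, 7], [4], [5], [6]].

So P = [[1, 2, 3, 7], [4], [5], [6]].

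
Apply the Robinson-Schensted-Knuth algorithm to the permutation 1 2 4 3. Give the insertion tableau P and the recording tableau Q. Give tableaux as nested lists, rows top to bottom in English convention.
P = [[1, 2, 3], [4]], Q = [[1, 2, 3], [4]]

Insert each entry of the permutation into P by Schensted row insertion, recording in Q the position of each new cell.

Insert 1: appended to row 1. P = [[1]].
Insert 2: appended to row 1. P = [[1, 2]].
Insert 4: appended to row 1. P = [[1, 2, 4]].
Insert 3: 3 bumps 4 from row 1; 4 starts row 2. P = [[1, 2, 3], [4]].

So P = [[1, 2, 3], [4]], Q = [[1, 2, 3], [4]].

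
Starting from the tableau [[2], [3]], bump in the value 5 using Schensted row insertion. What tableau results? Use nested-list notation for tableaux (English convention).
5 is larger than every entry of row 1, so it is appended to row 1. The new tableau is [[2, 5], [3]].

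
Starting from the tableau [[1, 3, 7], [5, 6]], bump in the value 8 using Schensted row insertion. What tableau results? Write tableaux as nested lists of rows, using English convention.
[[1, 3, 7, 8], [5, 6]]

8 is larger than every entry of row 1, so it is appended to row 1. The new tableau is [[1, 3, 7, 8], [5, 6]].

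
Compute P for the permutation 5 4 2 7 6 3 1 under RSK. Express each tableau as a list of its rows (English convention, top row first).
Insert 5: appended to row 1. P = [[5]].
Insert 4: 4 bumps 5 from row 1; 5 starts row 2. P = [[4], [5]].
Insert 2: 2 bumps 4 from row 1; 4 bumps 5 from row 2; 5 starts row 3. P = [[2], [4], [5]].
Insert 7: appended to row 1. P = [[2, 7], [4], [5]].
Insert 6: 6 bumps 7 from row 1; 7 appends to row 2. P = [[2, 6], [4, 7], [5]].
Insert 3: 3 bumps 6 from row 1; 6 bumps 7 from row 2; 7 appends to row 3. P = [[2, 3], [4, 6], [5, 7]].
Insert 1: 1 bumps 2 from row 1; 2 bumps 4 from row 2; 4 bumps 5 from row 3; 5 starts row 4. P = [[1, 3], [2, 6], [4, 7], [5]].

So P = [[1, 3], [2, 6], [4, 7], [5]].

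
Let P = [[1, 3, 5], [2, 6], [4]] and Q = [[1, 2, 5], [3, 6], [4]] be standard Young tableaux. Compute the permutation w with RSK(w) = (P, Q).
2 4 3 1 6 5

Reverse RSK: for i = n, n-1, ..., 1, locate i in Q, remove the corresponding corner cell from P, and reverse-bump its entry up through P; the value ejected from row 1 is w(i).

So w = 2 4 3 1 6 5.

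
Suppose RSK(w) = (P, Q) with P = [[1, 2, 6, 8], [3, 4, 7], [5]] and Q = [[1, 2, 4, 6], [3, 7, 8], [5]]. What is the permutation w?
Reverse RSK: for i = n, n-1, ..., 1, locate i in Q, remove the corresponding corner cell from P, and reverse-bump its entry up through P; the value ejected from row 1 is w(i).

So w = 3 5 4 7 1 8 2 6.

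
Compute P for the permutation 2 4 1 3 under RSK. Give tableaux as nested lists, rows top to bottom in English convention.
After inserting 2: P = [[2]].
After inserting 4: P = [[2, 4]].
After inserting 1: P = [[1, 4], [2]].
After inserting 3: P = [[1, 3], [2, 4]].

So P = [[1, 3], [2, 4]].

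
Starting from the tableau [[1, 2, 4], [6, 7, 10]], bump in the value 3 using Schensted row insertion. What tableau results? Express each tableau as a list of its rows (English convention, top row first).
[[1, 2, 3], [4, 7, 10], [6]]

In row 1, 3 replaces 4 (the leftmost entry greater than 3); 4 is bumped to row 2. In row 2, 4 replaces 6 (the leftmost entry greater than 4); 6 is bumped to row 3. 6 starts a new row 3. The new tableau is [[1, 2, 3], [4, 7, 10], [6]].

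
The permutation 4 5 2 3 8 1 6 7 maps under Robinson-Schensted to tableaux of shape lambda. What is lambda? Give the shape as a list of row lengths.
Row-insert each entry into an empty tableau.

After inserting 4: P = [[4]].
After inserting 5: P = [[4, 5]].
After inserting 2: P = [[2, 5], [4]].
After inserting 3: P = [[2, 3], [4, 5]].
After inserting 8: P = [[2, 3, 8], [4, 5]].
After inserting 1: P = [[1, 3, 8], [2, 5], [4]].
After inserting 6: P = [[1, 3, 6], [2, 5, 8], [4]].
After inserting 7: P = [[1, 3, 6, 7], [2, 5, 8], [4]].

The final insertion tableau P = [[1, 3, 6, 7], [2, 5, 8], [4]] has shape [4, 3, 1].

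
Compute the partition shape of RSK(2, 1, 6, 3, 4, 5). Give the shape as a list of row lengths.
[4, 2]

Row-insert each entry into an empty tableau.

After inserting 2: P = [[2]].
After inserting 1: P = [[1], [2]].
After inserting 6: P = [[1, 6], [2]].
After inserting 3: P = [[1, 3], [2, 6]].
After inserting 4: P = [[1, 3, 4], [2, 6]].
After inserting 5: P = [[1, 3, 4, 5], [2, 6]].

The final insertion tableau P = [[1, 3, 4, 5], [2, 6]] has shape [4, 2].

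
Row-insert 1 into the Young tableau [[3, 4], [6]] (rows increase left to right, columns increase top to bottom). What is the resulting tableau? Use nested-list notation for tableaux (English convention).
In row 1, 1 replaces 3 (the leftmost entry greater than 1); 3 is bumped to row 2. In row 2, 3 replaces 6 (the leftmost entry greater than 3); 6 is bumped to row 3. 6 starts a new row 3. The new tableau is [[1, 4], [3], [6]].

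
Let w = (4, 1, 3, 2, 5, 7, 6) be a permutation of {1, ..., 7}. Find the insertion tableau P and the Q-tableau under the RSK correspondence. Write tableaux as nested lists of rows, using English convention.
P = [[1, 2, 5, 6], [3, 7], [4]], Q = [[1, 3, 5, 6], [2, 7], [4]]

Insert each entry of the permutation into P by Schensted row insertion, recording in Q the position of each new cell.

After inserting 4: P = [[4]].
After inserting 1: P = [[1], [4]].
After inserting 3: P = [[1, 3], [4]].
After inserting 2: P = [[1, 2], [3], [4]].
After inserting 5: P = [[1, 2, 5], [3], [4]].
After inserting 7: P = [[1, 2, 5, 7], [3], [4]].
After inserting 6: P = [[1, 2, 5, 6], [3, 7], [4]].

So P = [[1, 2, 5, 6], [3, 7], [4]], Q = [[1, 3, 5, 6], [2, 7], [4]].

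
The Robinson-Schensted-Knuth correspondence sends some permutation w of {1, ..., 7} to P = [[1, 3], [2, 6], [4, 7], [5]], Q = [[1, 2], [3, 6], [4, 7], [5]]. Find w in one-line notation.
Reverse RSK: for i = n, n-1, ..., 1, locate i in Q, remove the corresponding corner cell from P, and reverse-bump its entry up through P; the value ejected from row 1 is w(i).

So w = 5 7 4 2 1 6 3.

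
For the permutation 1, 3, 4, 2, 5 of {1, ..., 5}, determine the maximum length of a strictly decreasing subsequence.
2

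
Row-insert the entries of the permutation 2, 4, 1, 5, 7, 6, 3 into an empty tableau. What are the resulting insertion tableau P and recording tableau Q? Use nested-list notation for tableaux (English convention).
Insert each entry of the permutation into P by Schensted row insertion, recording in Q the position of each new cell.

After inserting 2: P = [[2]].
After inserting 4: P = [[2, 4]].
After inserting 1: P = [[1, 4], [2]].
After inserting 5: P = [[1, 4, 5], [2]].
After inserting 7: P = [[1, 4, 5, 7], [2]].
After inserting 6: P = [[1, 4, 5, 6], [2, 7]].
After inserting 3: P = [[1, 3, 5, 6], [2, 4], [7]].

So P = [[1, 3, 5, 6], [2, 4], [7]], Q = [[1, 2, 4, 5], [3, 6], [7]].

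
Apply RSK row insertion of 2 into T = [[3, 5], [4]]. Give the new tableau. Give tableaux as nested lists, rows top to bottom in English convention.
In row 1, 2 replaces 3 (the leftmost entry greater than 2); 3 is bumped to row 2. In row 2, 3 replaces 4 (the leftmost entry greater than 3); 4 is bumped to row 3. 4 starts a new row 3. The new tableau is [[2, 5], [3], [4]].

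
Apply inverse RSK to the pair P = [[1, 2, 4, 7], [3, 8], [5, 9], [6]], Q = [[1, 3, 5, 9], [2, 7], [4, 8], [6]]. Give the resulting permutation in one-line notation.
Reverse the RSK construction: for i from n down to 1, find the cell of Q containing i, remove the entry at that cell from P, and reverse-bump it up through P; the value ejected from row 1 is w(i).

Step i=9: Q has 9 at row 1, column 4; remove that cell from P, ejecting 7. So w(9) = 7. P is now [[1, 2, 4], [3, 8], [5, 9], [6]].
Step i=8: Q has 8 at row 3, column 2; remove 9 from row 3 of P and reverse-bump: 9 enters row 2 and ejects 8; 8 enters row 1 and ejects 4. So w(8) = 4. P is now [[1, 2, 8], [3, 9], [5], [6]].
Step i=7: Q has 7 at row 2, column 2; remove 9 from row 2 of P and reverse-bump: 9 enters row 1 and ejects 8. So w(7) = 8. P is now [[1, 2, 9], [3], [5], [6]].
Step i=6: Q has 6 at row 4, column 1; remove 6 from row 4 of P and reverse-bump: 6 enters row 3 and ejects 5; 5 enters row 2 and ejects 3; 3 enters row 1 and ejects 2. So w(6) = 2. P is now [[1, 3, 9], [5], [6]].
Step i=5: Q has 5 at row 1, column 3; remove that cell from P, ejecting 9. So w(5) = 9. P is now [[1, 3], [5], [6]].
Step i=4: Q has 4 at row 3, column 1; remove 6 from row 3 of P and reverse-bump: 6 enters row 2 and ejects 5; 5 enters row 1 and ejects 3. So w(4) = 3. P is now [[1, 5], [6]].
Step i=3: Q has 3 at row 1, column 2; remove that cell from P, ejecting 5. So w(3) = 5. P is now [[1], [6]].
Step i=2: Q has 2 at row 2, column 1; remove 6 from row 2 of P and reverse-bump: 6 enters row 1 and ejects 1. So w(2) = 1. P is now [[6]].
Step i=1: Q has 1 at row 1, column 1; remove that cell from P, ejecting 6. So w(1) = 6. P is now [].

So w = 6 1 5 3 9 2 8 4 7.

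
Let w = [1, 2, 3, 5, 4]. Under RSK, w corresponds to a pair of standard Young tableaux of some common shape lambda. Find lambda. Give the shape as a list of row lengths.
[4, 1]

Row-insert each entry into an empty tableau.

After inserting 1: P = [[1]].
After inserting 2: P = [[1, 2]].
After inserting 3: P = [[1, 2, 3]].
After inserting 5: P = [[1, 2, 3, 5]].
After inserting 4: P = [[1, 2, 3, 4], [5]].

The final insertion tableau P = [[1, 2, 3, 4], [5]] has shape [4, 1].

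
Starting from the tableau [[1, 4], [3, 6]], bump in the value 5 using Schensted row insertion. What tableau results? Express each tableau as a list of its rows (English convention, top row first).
5 is larger than every entry of row 1, so it is appended to row 1. The new tableau is [[1, 4, 5], [3, 6]].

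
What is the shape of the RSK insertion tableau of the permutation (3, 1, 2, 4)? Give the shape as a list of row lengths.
[3, 1]

Row-insert each entry into an empty tableau.

After inserting 3: P = [[3]].
After inserting 1: P = [[1], [3]].
After inserting 2: P = [[1, 2], [3]].
After inserting 4: P = [[1, 2, 4], [3]].

The final insertion tableau P = [[1, 2, 4], [3]] has shape [3, 1].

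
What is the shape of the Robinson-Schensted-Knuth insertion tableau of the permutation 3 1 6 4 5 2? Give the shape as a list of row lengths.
Row-insert each entry into an empty tableau.

After inserting 3: P = [[3]].
After inserting 1: P = [[1], [3]].
After inserting 6: P = [[1, 6], [3]].
After inserting 4: P = [[1, 4], [3, 6]].
After inserting 5: P = [[1, 4, 5], [3, 6]].
After inserting 2: P = [[1, 2, 5], [3, 4], [6]].

The final insertion tableau P = [[1, 2, 5], [3, 4], [6]] has shape [3, 2, 1].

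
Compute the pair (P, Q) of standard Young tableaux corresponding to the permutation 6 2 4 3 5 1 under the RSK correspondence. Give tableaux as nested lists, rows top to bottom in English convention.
P = [[1, 3, 5], [2], [4], [6]], Q = [[1, 3, 5], [2], [4], [6]]

Insert each entry of the permutation into P by Schensted row insertion, recording in Q the position of each new cell.

Insert 6: appended to row 1. P = [[6]].
Insert 2: 2 bumps 6 from row 1; 6 starts row 2. P = [[2], [6]].
Insert 4: appended to row 1. P = [[2, 4], [6]].
Insert 3: 3 bumps 4 from row 1; 4 bumps 6 from row 2; 6 starts row 3. P = [[2, 3], [4], [6]].
Insert 5: appended to row 1. P = [[2, 3, 5], [4], [6]].
Insert 1: 1 bumps 2 from row 1; 2 bumps 4 from row 2; 4 bumps 6 from row 3; 6 starts row 4. P = [[1, 3, 5], [2], [4], [6]].

So P = [[1, 3, 5], [2], [4], [6]], Q = [[1, 3, 5], [2], [4], [6]].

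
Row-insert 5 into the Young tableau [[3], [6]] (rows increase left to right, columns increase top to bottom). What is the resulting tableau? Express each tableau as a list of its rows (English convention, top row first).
[[3, 5], [6]]

5 is larger than every entry of row 1, so it is appended to row 1. The new tableau is [[3, 5], [6]].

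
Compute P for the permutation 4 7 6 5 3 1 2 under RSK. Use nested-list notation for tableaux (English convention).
Insert 4: appended to row 1. P = [[4]].
Insert 7: appended to row 1. P = [[4, 7]].
Insert 6: 6 bumps 7 from row 1; 7 starts row 2. P = [[4, 6], [7]].
Insert 5: 5 bumps 6 from row 1; 6 bumps 7 from row 2; 7 starts row 3. P = [[4, 5], [6], [7]].
Insert 3: 3 bumps 4 from row 1; 4 bumps 6 from row 2; 6 bumps 7 from row 3; 7 starts row 4. P = [[3, 5], [4], [6], [7]].
Insert 1: 1 bumps 3 from row 1; 3 bumps 4 from row 2; 4 bumps 6 from row 3; 6 bumps 7 from row 4; 7 starts row 5. P = [[1, 5], [3], [4], [6], [7]].
Insert 2: 2 bumps 5 from row 1; 5 appends to row 2. P = [[1, 2], [3, 5], [4], [6], [7]].

So P = [[1, 2], [3, 5], [4], [6], [7]].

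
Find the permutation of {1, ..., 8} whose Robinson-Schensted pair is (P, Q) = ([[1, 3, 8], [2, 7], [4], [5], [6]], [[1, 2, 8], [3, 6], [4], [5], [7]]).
Reverse RSK: for i = n, n-1, ..., 1, locate i in Q, remove the corresponding corner cell from P, and reverse-bump its entry up through P; the value ejected from row 1 is w(i).

So w = 6 7 5 4 2 3 1 8.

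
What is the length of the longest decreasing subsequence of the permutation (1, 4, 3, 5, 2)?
3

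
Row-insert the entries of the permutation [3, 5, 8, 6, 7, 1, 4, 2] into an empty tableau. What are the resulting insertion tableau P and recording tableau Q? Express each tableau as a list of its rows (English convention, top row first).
Insert each entry of the permutation into P by Schensted row insertion, recording in Q the position of each new cell.

Insert 3: appended to row 1. P = [[3]], Q = [[1]].
Insert 5: appended to row 1. P = [[3, 5]], Q = [[1, 2]].
Insert 8: appended to row 1. P = [[3, 5, 8]], Q = [[1, 2, 3]].
Insert 6: 6 bumps 8 from row 1; 8 starts row 2. P = [[3, 5, 6], [8]], Q = [[1, 2, 3], [4]].
Insert 7: appended to row 1. P = [[3, 5, 6, 7], [8]], Q = [[1, 2, 3, 5], [4]].
Insert 1: 1 bumps 3 from row 1; 3 bumps 8 from row 2; 8 starts row 3. P = [[1, 5, 6, 7], [3], [8]], Q = [[1, 2, 3, 5], [4], [6]].
Insert 4: 4 bumps 5 from row 1; 5 appends to row 2. P = [[1, 4, 6, 7], [3, 5], [8]], Q = [[1, 2, 3, 5], [4, 7], [6]].
Insert 2: 2 bumps 4 from row 1; 4 bumps 5 from row 2; 5 bumps 8 from row 3; 8 starts row 4. P = [[1, 2, 6, 7], [3, 4], [5], [8]], Q = [[1, 2, 3, 5], [4, 7], [6], [8]].

So P = [[1, 2, 6, 7], [3, 4], [5], [8]], Q = [[1, 2, 3, 5], [4, 7], [6], [8]].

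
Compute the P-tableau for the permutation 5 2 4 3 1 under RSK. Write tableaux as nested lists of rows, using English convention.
P = [[1, 3], [2], [4], [5]]

Insert 5: appended to row 1. P = [[5]].
Insert 2: 2 bumps 5 from row 1; 5 starts row 2. P = [[2], [5]].
Insert 4: appended to row 1. P = [[2, 4], [5]].
Insert 3: 3 bumps 4 from row 1; 4 bumps 5 from row 2; 5 starts row 3. P = [[2, 3], [4], [5]].
Insert 1: 1 bumps 2 from row 1; 2 bumps 4 from row 2; 4 bumps 5 from row 3; 5 starts row 4. P = [[1, 3], [2], [4], [5]].

So P = [[1, 3], [2], [4], [5]].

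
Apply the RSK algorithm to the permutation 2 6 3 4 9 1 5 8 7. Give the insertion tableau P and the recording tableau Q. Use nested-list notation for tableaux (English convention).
Insert each entry of the permutation into P by Schensted row insertion, recording in Q the position of each new cell.

Insert 2: appended to row 1. P = [[2]].
Insert 6: appended to row 1. P = [[2, 6]].
Insert 3: 3 bumps 6 from row 1; 6 starts row 2. P = [[2, 3], [6]].
Insert 4: appended to row 1. P = [[2, 3, 4], [6]].
Insert 9: appended to row 1. P = [[2, 3, 4, 9], [6]].
Insert 1: 1 bumps 2 from row 1; 2 bumps 6 from row 2; 6 starts row 3. P = [[1, 3, 4, 9], [2], [6]].
Insert 5: 5 bumps 9 from row 1; 9 appends to row 2. P = [[1, 3, 4, 5], [2, 9], [6]].
Insert 8: appended to row 1. P = [[1, 3, 4, 5, 8], [2, 9], [6]].
Insert 7: 7 bumps 8 from row 1; 8 bumps 9 from row 2; 9 appends to row 3. P = [[1, 3, 4, 5, 7], [2, 8], [6, 9]].

So P = [[1, 3, 4, 5, 7], [2, 8], [6, 9]], Q = [[1, 2, 4, 5, 8], [3, 7], [6, 9]].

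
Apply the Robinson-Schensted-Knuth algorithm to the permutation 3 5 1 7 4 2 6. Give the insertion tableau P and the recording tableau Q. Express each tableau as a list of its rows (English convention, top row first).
P = [[1, 2, 6], [3, 4, 7], [5]], Q = [[1, 2, 4], [3, 5, 7], [6]]

Insert each entry of the permutation into P by Schensted row insertion, recording in Q the position of each new cell.

After inserting 3: P = [[3]].
After inserting 5: P = [[3, 5]].
After inserting 1: P = [[1, 5], [3]].
After inserting 7: P = [[1, 5, 7], [3]].
After inserting 4: P = [[1, 4, 7], [3, 5]].
After inserting 2: P = [[1, 2, 7], [3, 4], [5]].
After inserting 6: P = [[1, 2, 6], [3, 4, 7], [5]].

So P = [[1, 2, 6], [3, 4, 7], [5]], Q = [[1, 2, 4], [3, 5, 7], [6]].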